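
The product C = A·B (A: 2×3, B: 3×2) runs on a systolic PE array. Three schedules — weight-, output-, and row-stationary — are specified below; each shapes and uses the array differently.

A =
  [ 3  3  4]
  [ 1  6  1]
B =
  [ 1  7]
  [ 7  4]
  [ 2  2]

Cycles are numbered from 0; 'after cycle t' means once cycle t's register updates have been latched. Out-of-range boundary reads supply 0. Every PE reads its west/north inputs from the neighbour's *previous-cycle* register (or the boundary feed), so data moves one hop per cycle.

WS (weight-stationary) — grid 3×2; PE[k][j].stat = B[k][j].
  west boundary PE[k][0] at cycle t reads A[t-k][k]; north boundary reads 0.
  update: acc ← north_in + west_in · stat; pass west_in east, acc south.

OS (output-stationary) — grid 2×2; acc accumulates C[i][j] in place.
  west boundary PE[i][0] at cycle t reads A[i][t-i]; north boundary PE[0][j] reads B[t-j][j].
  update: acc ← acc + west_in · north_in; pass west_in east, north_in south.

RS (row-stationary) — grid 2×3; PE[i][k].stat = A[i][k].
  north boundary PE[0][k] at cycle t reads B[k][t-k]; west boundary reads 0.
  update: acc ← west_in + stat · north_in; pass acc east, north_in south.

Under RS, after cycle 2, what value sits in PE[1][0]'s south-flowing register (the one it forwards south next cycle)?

register = 7

RS 2×3: PE[1][0] cycle-by-cycle (with neighbour feeds):
  [0] (0,0) acc=3 (h:3 v:1)
  [0] (1,0) acc=0 (h:0 v:0)
  [1] (0,0) acc=21 (h:21 v:7)
  [1] (1,0) acc=1 (h:1 v:1)
  [2] (0,0) acc=0 (h:0 v:0)
  [2] (1,0) acc=7 (h:7 v:7)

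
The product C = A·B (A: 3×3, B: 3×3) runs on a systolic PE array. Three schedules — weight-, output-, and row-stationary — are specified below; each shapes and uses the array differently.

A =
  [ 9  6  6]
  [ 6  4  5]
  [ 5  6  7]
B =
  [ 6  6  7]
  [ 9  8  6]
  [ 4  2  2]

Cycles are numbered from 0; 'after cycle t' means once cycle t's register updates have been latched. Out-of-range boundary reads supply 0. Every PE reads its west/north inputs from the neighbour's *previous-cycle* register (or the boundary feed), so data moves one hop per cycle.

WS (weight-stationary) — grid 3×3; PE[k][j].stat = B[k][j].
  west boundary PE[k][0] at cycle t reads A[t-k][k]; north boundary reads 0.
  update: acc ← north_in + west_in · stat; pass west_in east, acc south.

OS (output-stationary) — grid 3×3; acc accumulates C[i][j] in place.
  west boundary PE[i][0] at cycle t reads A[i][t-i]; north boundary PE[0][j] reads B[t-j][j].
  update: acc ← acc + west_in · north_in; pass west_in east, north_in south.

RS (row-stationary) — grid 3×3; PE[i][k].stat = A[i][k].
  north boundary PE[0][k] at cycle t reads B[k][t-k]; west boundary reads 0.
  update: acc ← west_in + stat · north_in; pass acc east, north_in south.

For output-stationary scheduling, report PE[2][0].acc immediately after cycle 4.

PE[2][0].acc = 112

OS on a 3×3 grid — tracing PE[2][0] and its feeders:
  cycle 0: PE[1][0] → acc 0, east 0, south 0
  cycle 0: PE[2][0] → acc 0, east 0, south 0
  cycle 1: PE[1][0] → acc 36, east 6, south 6
  cycle 1: PE[2][0] → acc 0, east 0, south 0
  cycle 2: PE[1][0] → acc 72, east 4, south 9
  cycle 2: PE[2][0] → acc 30, east 5, south 6
  cycle 3: PE[1][0] → acc 92, east 5, south 4
  cycle 3: PE[2][0] → acc 84, east 6, south 9
  cycle 4: PE[1][0] → acc 92, east 0, south 0
  cycle 4: PE[2][0] → acc 112, east 7, south 4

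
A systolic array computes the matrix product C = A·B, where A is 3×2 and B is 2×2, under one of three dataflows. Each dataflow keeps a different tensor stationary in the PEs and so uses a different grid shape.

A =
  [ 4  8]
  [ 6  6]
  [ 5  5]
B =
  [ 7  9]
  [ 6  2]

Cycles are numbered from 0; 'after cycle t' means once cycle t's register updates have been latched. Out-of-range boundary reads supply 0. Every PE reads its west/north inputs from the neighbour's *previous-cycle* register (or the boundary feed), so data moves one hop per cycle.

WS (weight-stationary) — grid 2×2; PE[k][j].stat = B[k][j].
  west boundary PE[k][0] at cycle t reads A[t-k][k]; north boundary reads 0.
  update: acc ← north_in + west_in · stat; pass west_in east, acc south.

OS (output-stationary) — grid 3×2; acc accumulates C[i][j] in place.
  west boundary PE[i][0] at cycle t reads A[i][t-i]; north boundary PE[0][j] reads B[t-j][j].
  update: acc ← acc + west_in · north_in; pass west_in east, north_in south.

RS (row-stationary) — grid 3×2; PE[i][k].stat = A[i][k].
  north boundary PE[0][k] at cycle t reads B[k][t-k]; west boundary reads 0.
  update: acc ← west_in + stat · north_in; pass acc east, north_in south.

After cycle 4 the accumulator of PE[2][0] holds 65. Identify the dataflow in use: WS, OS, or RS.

dataflow = OS

WS (2×2): PE[2][0] does not exist.
Under OS (3×2), PE[2][0]:
  @0  [2,0]  acc 0  |  →0  ↓0
  @1  [2,0]  acc 0  |  →0  ↓0
  @2  [2,0]  acc 35  |  →5  ↓7
  @3  [2,0]  acc 65  |  →5  ↓6
  @4  [2,0]  acc 65  |  →0  ↓0
Under RS (3×2), PE[2][0]:
  @0  [2,0]  acc 0  |  →0  ↓0
  @1  [2,0]  acc 0  |  →0  ↓0
  @2  [2,0]  acc 35  |  →35  ↓7
  @3  [2,0]  acc 45  |  →45  ↓9
  @4  [2,0]  acc 0  |  →0  ↓0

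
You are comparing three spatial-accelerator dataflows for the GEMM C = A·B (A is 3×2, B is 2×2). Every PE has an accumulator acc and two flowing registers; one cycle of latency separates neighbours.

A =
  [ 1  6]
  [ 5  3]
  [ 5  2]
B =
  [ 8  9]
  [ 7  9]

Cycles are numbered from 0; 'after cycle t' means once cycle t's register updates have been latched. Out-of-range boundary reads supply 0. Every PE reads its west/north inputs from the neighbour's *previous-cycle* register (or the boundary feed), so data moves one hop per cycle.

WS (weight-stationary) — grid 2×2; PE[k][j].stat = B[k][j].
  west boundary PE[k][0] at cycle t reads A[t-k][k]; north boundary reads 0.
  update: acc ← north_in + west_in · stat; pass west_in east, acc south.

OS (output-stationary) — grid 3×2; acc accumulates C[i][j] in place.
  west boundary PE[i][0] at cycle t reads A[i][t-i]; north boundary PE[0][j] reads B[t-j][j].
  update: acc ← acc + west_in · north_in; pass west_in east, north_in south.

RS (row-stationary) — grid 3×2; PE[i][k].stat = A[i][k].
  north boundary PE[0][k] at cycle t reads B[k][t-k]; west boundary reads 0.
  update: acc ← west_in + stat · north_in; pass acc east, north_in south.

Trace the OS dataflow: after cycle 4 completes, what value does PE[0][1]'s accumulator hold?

PE[0][1].acc = 63

OS (3×2). Following PE[0][1] plus its west/north inputs:
  t=0 PE[0][0]: acc=8 h=1 v=8
  t=0 PE[0][1]: acc=0 h=0 v=0
  t=1 PE[0][0]: acc=50 h=6 v=7
  t=1 PE[0][1]: acc=9 h=1 v=9
  t=2 PE[0][0]: acc=50 h=0 v=0
  t=2 PE[0][1]: acc=63 h=6 v=9
  t=3 PE[0][0]: acc=50 h=0 v=0
  t=3 PE[0][1]: acc=63 h=0 v=0
  t=4 PE[0][0]: acc=50 h=0 v=0
  t=4 PE[0][1]: acc=63 h=0 v=0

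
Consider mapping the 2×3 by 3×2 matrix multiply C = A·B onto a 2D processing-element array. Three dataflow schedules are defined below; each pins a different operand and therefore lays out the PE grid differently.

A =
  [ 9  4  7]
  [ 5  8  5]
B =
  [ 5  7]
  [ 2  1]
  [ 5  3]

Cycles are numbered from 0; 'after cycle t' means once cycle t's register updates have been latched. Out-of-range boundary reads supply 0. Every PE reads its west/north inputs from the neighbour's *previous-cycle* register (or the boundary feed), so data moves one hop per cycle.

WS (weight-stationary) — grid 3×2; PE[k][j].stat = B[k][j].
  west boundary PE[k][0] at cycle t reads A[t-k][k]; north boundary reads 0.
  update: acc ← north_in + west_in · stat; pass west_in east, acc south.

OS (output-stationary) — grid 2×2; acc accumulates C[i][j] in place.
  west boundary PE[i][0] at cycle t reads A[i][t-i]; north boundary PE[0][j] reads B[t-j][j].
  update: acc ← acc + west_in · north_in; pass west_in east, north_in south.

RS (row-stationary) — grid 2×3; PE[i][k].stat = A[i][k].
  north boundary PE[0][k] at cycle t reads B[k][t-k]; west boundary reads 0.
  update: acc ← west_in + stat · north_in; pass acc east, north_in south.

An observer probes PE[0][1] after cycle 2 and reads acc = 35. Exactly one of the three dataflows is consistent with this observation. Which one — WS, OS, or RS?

dataflow = WS

WS [3×2] PE[0][1] across cycles:
  0: (0,1).acc=0  regs=<0,0>
  1: (0,1).acc=63  regs=<9,63>
  2: (0,1).acc=35  regs=<5,35>
OS [2×2] PE[0][1] across cycles:
  0: (0,1).acc=0  regs=<0,0>
  1: (0,1).acc=63  regs=<9,7>
  2: (0,1).acc=67  regs=<4,1>
RS [2×3] PE[0][1] across cycles:
  0: (0,1).acc=0  regs=<0,0>
  1: (0,1).acc=53  regs=<53,2>
  2: (0,1).acc=67  regs=<67,1>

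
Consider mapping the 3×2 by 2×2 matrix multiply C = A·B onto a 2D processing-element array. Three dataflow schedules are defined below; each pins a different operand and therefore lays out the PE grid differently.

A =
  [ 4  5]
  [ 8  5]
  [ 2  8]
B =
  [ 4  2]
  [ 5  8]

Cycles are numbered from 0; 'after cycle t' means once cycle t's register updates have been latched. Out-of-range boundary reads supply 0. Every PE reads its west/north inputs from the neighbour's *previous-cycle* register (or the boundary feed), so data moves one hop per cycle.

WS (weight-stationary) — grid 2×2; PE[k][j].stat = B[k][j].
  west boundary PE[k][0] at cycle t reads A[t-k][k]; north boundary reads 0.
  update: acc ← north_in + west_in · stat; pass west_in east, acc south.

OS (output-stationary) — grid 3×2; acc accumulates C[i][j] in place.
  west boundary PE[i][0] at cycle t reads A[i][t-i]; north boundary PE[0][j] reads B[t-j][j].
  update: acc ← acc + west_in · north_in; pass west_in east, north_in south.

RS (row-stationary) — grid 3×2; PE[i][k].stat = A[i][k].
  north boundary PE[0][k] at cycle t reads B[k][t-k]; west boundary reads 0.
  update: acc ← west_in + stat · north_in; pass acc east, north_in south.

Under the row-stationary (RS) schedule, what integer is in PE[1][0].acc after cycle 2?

PE[1][0].acc = 16

RS on a 3×2 grid — tracing PE[1][0] and its feeders:
  cycle 0: PE[0][0] → acc 16, east 16, south 4
  cycle 0: PE[1][0] → acc 0, east 0, south 0
  cycle 1: PE[0][0] → acc 8, east 8, south 2
  cycle 1: PE[1][0] → acc 32, east 32, south 4
  cycle 2: PE[0][0] → acc 0, east 0, south 0
  cycle 2: PE[1][0] → acc 16, east 16, south 2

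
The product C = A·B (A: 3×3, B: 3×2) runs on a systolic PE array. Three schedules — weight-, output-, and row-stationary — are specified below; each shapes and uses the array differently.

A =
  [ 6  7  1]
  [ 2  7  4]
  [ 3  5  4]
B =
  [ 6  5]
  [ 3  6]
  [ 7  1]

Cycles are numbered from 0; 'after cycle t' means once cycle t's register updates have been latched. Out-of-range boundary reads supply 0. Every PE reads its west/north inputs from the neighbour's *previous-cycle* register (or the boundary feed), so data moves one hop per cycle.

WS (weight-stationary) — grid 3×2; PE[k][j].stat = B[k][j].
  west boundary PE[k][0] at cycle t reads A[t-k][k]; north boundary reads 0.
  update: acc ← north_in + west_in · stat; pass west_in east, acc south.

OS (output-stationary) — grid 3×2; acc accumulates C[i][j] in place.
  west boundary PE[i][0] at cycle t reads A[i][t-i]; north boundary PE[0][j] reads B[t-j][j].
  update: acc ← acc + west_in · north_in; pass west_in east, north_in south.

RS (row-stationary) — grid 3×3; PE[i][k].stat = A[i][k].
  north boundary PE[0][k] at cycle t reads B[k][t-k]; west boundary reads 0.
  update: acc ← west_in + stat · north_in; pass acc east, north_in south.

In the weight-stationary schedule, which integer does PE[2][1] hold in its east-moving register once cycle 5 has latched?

WS (3×2). Following PE[2][1] plus its west/north inputs:
  cycle 0: PE[1][1] → acc 0, east 0, south 0
  cycle 0: PE[2][0] → acc 0, east 0, south 0
  cycle 0: PE[2][1] → acc 0, east 0, south 0
  cycle 1: PE[1][1] → acc 0, east 0, south 0
  cycle 1: PE[2][0] → acc 0, east 0, south 0
  cycle 1: PE[2][1] → acc 0, east 0, south 0
  cycle 2: PE[1][1] → acc 72, east 7, south 72
  cycle 2: PE[2][0] → acc 64, east 1, south 64
  cycle 2: PE[2][1] → acc 0, east 0, south 0
  cycle 3: PE[1][1] → acc 52, east 7, south 52
  cycle 3: PE[2][0] → acc 61, east 4, south 61
  cycle 3: PE[2][1] → acc 73, east 1, south 73
  cycle 4: PE[1][1] → acc 45, east 5, south 45
  cycle 4: PE[2][0] → acc 61, east 4, south 61
  cycle 4: PE[2][1] → acc 56, east 4, south 56
  cycle 5: PE[1][1] → acc 0, east 0, south 0
  cycle 5: PE[2][0] → acc 0, east 0, south 0
  cycle 5: PE[2][1] → acc 49, east 4, south 49

register = 4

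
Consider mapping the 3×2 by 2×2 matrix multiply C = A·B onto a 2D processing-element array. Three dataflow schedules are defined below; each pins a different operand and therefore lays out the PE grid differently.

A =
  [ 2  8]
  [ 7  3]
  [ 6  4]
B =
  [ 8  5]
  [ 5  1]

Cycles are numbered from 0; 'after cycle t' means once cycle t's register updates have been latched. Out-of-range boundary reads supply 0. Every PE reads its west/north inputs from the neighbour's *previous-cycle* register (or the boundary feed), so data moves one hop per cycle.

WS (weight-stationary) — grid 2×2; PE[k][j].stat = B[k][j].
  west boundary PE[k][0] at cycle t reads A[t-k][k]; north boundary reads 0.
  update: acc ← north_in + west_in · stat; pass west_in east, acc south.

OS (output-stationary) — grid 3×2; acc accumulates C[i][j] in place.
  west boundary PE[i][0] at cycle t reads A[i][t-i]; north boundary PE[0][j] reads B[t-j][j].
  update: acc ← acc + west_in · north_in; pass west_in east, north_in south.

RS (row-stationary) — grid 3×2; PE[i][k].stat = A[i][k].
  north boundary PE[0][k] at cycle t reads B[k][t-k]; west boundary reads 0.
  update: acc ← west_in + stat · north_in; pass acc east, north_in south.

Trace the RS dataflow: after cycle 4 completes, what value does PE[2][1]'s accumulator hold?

PE[2][1].acc = 34

RS 3×2: PE[2][1] cycle-by-cycle (with neighbour feeds):
  @0  [1,1]  acc 0  |  →0  ↓0
  @0  [2,0]  acc 0  |  →0  ↓0
  @0  [2,1]  acc 0  |  →0  ↓0
  @1  [1,1]  acc 0  |  →0  ↓0
  @1  [2,0]  acc 0  |  →0  ↓0
  @1  [2,1]  acc 0  |  →0  ↓0
  @2  [1,1]  acc 71  |  →71  ↓5
  @2  [2,0]  acc 48  |  →48  ↓8
  @2  [2,1]  acc 0  |  →0  ↓0
  @3  [1,1]  acc 38  |  →38  ↓1
  @3  [2,0]  acc 30  |  →30  ↓5
  @3  [2,1]  acc 68  |  →68  ↓5
  @4  [1,1]  acc 0  |  →0  ↓0
  @4  [2,0]  acc 0  |  →0  ↓0
  @4  [2,1]  acc 34  |  →34  ↓1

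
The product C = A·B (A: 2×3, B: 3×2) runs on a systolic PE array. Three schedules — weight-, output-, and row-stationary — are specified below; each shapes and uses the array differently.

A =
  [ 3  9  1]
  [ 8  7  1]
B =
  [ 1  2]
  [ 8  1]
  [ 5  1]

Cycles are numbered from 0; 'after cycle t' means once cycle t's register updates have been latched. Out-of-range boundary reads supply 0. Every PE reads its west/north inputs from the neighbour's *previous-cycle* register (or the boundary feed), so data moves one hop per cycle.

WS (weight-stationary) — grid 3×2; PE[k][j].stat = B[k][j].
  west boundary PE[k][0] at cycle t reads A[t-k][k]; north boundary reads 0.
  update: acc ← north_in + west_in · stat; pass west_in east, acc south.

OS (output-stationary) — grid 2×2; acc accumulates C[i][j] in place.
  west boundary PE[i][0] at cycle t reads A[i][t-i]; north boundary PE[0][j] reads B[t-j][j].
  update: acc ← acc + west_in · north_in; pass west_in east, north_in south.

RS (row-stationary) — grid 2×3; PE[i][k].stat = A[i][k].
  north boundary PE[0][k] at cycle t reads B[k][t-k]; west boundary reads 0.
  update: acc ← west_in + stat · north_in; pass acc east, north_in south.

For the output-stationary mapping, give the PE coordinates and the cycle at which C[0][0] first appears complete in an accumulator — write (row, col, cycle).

OS — PE[0][0] is where C[0][0] collects:
  step 0 · PE0,0: acc=3; fwd→3 fwd↓1
  step 1 · PE0,0: acc=75; fwd→9 fwd↓8
  step 2 · PE0,0: acc=80; fwd→1 fwd↓5

(row, col, cycle) = (0, 0, 2)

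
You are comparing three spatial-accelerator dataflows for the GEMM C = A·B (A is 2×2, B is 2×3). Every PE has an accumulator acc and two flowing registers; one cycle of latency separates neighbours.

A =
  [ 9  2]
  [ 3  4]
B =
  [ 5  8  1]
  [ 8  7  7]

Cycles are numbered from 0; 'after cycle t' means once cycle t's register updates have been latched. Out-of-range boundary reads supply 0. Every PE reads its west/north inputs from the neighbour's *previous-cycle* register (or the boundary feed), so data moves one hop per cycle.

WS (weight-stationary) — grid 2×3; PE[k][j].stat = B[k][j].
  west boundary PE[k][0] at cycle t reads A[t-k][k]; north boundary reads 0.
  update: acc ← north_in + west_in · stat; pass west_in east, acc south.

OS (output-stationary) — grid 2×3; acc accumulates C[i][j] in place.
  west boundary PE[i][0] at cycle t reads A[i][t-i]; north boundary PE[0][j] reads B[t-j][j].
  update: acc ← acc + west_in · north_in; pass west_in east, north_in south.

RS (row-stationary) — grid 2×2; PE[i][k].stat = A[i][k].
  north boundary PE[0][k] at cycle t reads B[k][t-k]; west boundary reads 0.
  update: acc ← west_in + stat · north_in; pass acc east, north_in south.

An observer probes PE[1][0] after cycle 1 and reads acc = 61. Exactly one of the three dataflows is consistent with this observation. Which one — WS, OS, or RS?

WS (2×3 grid), PE[1][0]:
  @0  [1,0]  acc 0  |  →0  ↓0
  @1  [1,0]  acc 61  |  →2  ↓61
OS (2×3 grid), PE[1][0]:
  @0  [1,0]  acc 0  |  →0  ↓0
  @1  [1,0]  acc 15  |  →3  ↓5
RS (2×2 grid), PE[1][0]:
  @0  [1,0]  acc 0  |  →0  ↓0
  @1  [1,0]  acc 15  |  →15  ↓5

dataflow = WS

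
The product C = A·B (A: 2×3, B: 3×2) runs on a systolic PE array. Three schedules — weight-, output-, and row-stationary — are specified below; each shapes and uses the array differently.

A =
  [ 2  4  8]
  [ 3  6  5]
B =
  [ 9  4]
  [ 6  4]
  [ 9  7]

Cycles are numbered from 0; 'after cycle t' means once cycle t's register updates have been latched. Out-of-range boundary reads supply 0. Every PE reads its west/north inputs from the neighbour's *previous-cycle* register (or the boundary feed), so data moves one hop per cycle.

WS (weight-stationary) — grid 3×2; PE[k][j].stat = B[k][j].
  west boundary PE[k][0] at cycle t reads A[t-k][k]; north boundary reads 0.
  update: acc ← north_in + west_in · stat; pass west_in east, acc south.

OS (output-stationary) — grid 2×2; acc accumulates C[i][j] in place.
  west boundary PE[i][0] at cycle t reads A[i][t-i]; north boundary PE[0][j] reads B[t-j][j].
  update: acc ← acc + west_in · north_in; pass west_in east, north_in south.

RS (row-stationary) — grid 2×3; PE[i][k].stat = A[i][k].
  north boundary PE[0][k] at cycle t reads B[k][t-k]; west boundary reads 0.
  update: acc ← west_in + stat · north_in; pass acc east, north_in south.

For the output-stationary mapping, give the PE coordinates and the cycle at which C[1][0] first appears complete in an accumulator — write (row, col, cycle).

(row, col, cycle) = (1, 0, 3)

OS: C[1][0] accumulates in PE[1][0]:
  c0 r1c0: 0 / 0 / 0
  c1 r1c0: 27 / 3 / 9
  c2 r1c0: 63 / 6 / 6
  c3 r1c0: 108 / 5 / 9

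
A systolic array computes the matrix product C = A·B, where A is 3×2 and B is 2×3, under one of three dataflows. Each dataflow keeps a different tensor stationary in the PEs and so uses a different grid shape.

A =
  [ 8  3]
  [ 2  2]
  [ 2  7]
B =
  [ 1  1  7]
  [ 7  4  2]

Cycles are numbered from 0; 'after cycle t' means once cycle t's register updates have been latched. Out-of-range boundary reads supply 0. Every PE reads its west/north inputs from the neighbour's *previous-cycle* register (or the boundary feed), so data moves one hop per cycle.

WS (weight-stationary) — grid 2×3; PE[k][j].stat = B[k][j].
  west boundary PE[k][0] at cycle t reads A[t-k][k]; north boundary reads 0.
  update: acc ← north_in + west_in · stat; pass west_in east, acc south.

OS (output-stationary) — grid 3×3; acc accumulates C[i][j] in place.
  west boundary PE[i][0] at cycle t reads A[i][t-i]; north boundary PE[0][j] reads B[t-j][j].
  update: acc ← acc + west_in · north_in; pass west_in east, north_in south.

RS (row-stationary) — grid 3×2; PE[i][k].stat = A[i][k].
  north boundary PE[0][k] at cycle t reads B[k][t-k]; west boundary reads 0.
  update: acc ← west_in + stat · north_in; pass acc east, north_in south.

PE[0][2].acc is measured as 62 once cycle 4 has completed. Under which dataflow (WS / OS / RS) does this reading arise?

dataflow = OS

WS [2×3] PE[0][2] across cycles:
  c0 r0c2: 0 / 0 / 0
  c1 r0c2: 0 / 0 / 0
  c2 r0c2: 56 / 8 / 56
  c3 r0c2: 14 / 2 / 14
  c4 r0c2: 14 / 2 / 14
OS [3×3] PE[0][2] across cycles:
  c0 r0c2: 0 / 0 / 0
  c1 r0c2: 0 / 0 / 0
  c2 r0c2: 56 / 8 / 7
  c3 r0c2: 62 / 3 / 2
  c4 r0c2: 62 / 0 / 0
RS (3×2): PE[0][2] does not exist.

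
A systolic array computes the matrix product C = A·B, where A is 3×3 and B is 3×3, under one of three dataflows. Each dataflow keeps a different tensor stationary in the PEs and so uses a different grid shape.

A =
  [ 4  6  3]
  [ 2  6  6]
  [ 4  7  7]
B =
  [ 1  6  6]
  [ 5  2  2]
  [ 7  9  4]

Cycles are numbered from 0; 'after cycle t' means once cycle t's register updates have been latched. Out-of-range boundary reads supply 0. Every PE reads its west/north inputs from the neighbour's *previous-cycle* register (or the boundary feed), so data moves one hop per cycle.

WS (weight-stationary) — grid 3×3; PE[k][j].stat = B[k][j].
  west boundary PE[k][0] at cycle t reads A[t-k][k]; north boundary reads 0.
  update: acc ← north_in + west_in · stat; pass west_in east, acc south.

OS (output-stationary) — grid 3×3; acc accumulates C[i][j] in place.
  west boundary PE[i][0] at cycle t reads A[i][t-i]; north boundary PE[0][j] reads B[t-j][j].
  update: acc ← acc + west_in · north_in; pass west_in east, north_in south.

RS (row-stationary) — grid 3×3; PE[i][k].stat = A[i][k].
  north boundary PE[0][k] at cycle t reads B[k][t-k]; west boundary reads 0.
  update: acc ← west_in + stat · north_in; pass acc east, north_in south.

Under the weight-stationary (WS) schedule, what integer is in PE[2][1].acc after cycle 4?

PE[2][1].acc = 78

Tracing WS — 3×3 array, target PE[2][1]:
  after 0 — PE[1][1] acc=0, pass-E 0, pass-S 0
  after 0 — PE[2][0] acc=0, pass-E 0, pass-S 0
  after 0 — PE[2][1] acc=0, pass-E 0, pass-S 0
  after 1 — PE[1][1] acc=0, pass-E 0, pass-S 0
  after 1 — PE[2][0] acc=0, pass-E 0, pass-S 0
  after 1 — PE[2][1] acc=0, pass-E 0, pass-S 0
  after 2 — PE[1][1] acc=36, pass-E 6, pass-S 36
  after 2 — PE[2][0] acc=55, pass-E 3, pass-S 55
  after 2 — PE[2][1] acc=0, pass-E 0, pass-S 0
  after 3 — PE[1][1] acc=24, pass-E 6, pass-S 24
  after 3 — PE[2][0] acc=74, pass-E 6, pass-S 74
  after 3 — PE[2][1] acc=63, pass-E 3, pass-S 63
  after 4 — PE[1][1] acc=38, pass-E 7, pass-S 38
  after 4 — PE[2][0] acc=88, pass-E 7, pass-S 88
  after 4 — PE[2][1] acc=78, pass-E 6, pass-S 78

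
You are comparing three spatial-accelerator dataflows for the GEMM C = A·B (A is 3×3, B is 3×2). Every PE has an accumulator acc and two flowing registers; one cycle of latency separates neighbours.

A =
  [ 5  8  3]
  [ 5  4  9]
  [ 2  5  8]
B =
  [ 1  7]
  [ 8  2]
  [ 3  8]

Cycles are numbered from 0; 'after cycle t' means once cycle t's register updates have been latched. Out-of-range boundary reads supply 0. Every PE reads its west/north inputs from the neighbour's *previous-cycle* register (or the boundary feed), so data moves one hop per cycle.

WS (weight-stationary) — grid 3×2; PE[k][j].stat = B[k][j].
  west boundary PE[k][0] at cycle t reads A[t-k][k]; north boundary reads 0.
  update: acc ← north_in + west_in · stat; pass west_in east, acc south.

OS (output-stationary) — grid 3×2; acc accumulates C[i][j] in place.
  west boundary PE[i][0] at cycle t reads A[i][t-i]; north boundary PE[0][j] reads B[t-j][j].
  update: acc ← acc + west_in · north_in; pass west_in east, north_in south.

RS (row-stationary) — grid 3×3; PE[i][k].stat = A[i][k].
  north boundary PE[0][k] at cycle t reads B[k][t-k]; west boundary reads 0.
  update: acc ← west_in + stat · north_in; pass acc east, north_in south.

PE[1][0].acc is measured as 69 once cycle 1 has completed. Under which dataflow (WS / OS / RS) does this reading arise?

dataflow = WS

WS (3×2 grid), PE[1][0]:
  [0] (1,0) acc=0 (h:0 v:0)
  [1] (1,0) acc=69 (h:8 v:69)
OS (3×2 grid), PE[1][0]:
  [0] (1,0) acc=0 (h:0 v:0)
  [1] (1,0) acc=5 (h:5 v:1)
RS (3×3 grid), PE[1][0]:
  [0] (1,0) acc=0 (h:0 v:0)
  [1] (1,0) acc=5 (h:5 v:1)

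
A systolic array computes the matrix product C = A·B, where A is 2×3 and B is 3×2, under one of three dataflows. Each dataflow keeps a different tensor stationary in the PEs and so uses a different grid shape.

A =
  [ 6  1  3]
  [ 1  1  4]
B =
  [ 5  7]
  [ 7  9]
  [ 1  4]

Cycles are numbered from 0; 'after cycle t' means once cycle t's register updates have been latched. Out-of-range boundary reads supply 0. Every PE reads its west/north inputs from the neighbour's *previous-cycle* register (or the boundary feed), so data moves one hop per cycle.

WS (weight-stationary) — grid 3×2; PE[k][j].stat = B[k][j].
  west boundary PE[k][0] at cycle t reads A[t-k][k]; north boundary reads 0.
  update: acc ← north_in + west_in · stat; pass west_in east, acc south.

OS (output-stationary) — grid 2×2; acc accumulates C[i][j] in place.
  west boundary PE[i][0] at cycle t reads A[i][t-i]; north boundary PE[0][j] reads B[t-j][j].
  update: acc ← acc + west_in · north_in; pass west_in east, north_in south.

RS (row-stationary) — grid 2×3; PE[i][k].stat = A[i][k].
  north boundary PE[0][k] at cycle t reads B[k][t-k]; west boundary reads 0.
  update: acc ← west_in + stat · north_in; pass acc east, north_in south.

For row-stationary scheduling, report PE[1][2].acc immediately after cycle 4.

PE[1][2].acc = 32

RS (2×3). Following PE[1][2] plus its west/north inputs:
  c0 r0c2: 0 / 0 / 0
  c0 r1c1: 0 / 0 / 0
  c0 r1c2: 0 / 0 / 0
  c1 r0c2: 0 / 0 / 0
  c1 r1c1: 0 / 0 / 0
  c1 r1c2: 0 / 0 / 0
  c2 r0c2: 40 / 40 / 1
  c2 r1c1: 12 / 12 / 7
  c2 r1c2: 0 / 0 / 0
  c3 r0c2: 63 / 63 / 4
  c3 r1c1: 16 / 16 / 9
  c3 r1c2: 16 / 16 / 1
  c4 r0c2: 0 / 0 / 0
  c4 r1c1: 0 / 0 / 0
  c4 r1c2: 32 / 32 / 4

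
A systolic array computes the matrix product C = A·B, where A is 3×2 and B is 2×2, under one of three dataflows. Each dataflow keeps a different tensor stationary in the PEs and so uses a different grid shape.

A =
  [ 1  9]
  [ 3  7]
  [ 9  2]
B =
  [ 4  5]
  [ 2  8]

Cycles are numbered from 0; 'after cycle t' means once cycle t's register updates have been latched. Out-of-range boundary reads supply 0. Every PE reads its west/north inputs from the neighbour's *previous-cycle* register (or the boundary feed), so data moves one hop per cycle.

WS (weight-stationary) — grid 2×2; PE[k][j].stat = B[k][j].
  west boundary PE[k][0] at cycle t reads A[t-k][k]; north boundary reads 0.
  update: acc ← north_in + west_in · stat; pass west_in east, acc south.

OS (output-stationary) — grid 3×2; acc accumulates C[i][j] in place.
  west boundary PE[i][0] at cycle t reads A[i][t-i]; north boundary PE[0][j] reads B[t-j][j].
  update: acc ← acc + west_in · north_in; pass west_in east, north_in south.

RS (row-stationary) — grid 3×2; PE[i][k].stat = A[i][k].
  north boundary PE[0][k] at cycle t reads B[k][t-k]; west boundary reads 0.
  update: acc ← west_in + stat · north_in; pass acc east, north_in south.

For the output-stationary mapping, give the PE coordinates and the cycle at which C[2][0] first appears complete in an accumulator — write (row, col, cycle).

OS: C[2][0] accumulates in PE[2][0]:
  after 0 — PE[2][0] acc=0, pass-E 0, pass-S 0
  after 1 — PE[2][0] acc=0, pass-E 0, pass-S 0
  after 2 — PE[2][0] acc=36, pass-E 9, pass-S 4
  after 3 — PE[2][0] acc=40, pass-E 2, pass-S 2

(row, col, cycle) = (2, 0, 3)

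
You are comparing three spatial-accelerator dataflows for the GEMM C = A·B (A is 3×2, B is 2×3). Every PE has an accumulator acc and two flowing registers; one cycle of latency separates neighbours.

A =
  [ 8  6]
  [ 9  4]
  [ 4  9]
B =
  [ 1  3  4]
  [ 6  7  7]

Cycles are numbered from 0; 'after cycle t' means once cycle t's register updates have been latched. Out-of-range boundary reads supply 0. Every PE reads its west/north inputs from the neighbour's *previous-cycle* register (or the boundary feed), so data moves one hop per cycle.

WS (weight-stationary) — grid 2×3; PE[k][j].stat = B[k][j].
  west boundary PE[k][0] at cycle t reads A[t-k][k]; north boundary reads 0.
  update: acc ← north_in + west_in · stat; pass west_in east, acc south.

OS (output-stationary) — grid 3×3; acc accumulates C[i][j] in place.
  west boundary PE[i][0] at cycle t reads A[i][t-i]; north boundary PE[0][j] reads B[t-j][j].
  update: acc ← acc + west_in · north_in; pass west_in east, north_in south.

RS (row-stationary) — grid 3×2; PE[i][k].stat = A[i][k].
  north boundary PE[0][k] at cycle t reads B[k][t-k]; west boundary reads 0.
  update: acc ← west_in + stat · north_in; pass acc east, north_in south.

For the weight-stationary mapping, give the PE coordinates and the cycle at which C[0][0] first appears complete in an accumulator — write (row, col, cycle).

(row, col, cycle) = (1, 0, 1)

Under WS, C[0][0] lands at PE[1][0]:
  [0] (1,0) acc=0 (h:0 v:0)
  [1] (1,0) acc=44 (h:6 v:44)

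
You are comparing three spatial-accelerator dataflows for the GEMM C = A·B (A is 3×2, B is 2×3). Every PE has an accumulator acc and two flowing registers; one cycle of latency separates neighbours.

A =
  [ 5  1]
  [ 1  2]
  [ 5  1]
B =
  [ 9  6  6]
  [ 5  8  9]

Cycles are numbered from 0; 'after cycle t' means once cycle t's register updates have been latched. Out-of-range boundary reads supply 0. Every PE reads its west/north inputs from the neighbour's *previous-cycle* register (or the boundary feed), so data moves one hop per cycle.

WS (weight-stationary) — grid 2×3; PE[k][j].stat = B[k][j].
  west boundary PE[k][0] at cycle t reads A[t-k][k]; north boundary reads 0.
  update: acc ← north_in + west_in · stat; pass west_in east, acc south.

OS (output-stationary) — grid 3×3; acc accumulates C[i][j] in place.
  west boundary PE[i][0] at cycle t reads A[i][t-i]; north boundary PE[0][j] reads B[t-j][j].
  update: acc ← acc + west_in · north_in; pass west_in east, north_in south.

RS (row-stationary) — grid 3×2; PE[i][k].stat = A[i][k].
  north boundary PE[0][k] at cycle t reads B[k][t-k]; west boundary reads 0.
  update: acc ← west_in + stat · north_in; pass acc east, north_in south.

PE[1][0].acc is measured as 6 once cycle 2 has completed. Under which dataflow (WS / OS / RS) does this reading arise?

— WS: 2×3; PE[1][0] trace:
  c0 r1c0: 0 / 0 / 0
  c1 r1c0: 50 / 1 / 50
  c2 r1c0: 19 / 2 / 19
— OS: 3×3; PE[1][0] trace:
  c0 r1c0: 0 / 0 / 0
  c1 r1c0: 9 / 1 / 9
  c2 r1c0: 19 / 2 / 5
— RS: 3×2; PE[1][0] trace:
  c0 r1c0: 0 / 0 / 0
  c1 r1c0: 9 / 9 / 9
  c2 r1c0: 6 / 6 / 6

dataflow = RS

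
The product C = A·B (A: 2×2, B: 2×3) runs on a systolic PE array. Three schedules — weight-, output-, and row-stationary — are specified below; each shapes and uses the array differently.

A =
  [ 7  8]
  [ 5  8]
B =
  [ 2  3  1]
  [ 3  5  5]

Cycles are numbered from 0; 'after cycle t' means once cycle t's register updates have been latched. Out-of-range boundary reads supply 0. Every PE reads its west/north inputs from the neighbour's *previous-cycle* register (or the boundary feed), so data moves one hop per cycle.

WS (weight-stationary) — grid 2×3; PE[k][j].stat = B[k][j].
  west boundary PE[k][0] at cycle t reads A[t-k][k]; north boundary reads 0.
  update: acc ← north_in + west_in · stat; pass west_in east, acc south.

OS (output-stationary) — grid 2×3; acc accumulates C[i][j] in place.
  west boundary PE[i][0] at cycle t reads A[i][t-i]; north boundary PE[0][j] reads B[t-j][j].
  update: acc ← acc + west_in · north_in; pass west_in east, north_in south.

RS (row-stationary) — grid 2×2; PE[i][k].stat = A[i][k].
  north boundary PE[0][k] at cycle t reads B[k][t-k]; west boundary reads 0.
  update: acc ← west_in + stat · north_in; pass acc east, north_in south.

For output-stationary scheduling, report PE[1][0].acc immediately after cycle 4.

OS on a 2×3 grid — tracing PE[1][0] and its feeders:
  @0  [0,0]  acc 14  |  →7  ↓2
  @0  [1,0]  acc 0  |  →0  ↓0
  @1  [0,0]  acc 38  |  →8  ↓3
  @1  [1,0]  acc 10  |  →5  ↓2
  @2  [0,0]  acc 38  |  →0  ↓0
  @2  [1,0]  acc 34  |  →8  ↓3
  @3  [0,0]  acc 38  |  →0  ↓0
  @3  [1,0]  acc 34  |  →0  ↓0
  @4  [0,0]  acc 38  |  →0  ↓0
  @4  [1,0]  acc 34  |  →0  ↓0

PE[1][0].acc = 34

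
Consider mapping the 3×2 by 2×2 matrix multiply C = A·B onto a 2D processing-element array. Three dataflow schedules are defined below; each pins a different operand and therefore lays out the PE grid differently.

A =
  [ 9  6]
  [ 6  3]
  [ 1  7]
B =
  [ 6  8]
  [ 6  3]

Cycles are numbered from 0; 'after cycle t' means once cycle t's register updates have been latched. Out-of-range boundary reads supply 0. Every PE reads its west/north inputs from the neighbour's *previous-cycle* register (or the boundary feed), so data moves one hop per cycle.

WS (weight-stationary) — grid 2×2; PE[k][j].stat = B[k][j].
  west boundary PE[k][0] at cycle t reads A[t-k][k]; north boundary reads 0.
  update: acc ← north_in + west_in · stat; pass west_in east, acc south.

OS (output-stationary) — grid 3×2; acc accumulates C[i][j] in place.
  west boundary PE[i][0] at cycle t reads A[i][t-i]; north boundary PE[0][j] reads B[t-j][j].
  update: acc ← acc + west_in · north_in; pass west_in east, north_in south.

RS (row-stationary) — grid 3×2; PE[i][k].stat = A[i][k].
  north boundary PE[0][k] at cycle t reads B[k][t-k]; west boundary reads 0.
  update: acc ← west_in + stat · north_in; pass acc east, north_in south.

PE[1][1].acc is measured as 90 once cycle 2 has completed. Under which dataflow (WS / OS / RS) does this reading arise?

WS (2×2 grid), PE[1][1]:
  c0 r1c1: 0 / 0 / 0
  c1 r1c1: 0 / 0 / 0
  c2 r1c1: 90 / 6 / 90
OS (3×2 grid), PE[1][1]:
  c0 r1c1: 0 / 0 / 0
  c1 r1c1: 0 / 0 / 0
  c2 r1c1: 48 / 6 / 8
RS (3×2 grid), PE[1][1]:
  c0 r1c1: 0 / 0 / 0
  c1 r1c1: 0 / 0 / 0
  c2 r1c1: 54 / 54 / 6

dataflow = WS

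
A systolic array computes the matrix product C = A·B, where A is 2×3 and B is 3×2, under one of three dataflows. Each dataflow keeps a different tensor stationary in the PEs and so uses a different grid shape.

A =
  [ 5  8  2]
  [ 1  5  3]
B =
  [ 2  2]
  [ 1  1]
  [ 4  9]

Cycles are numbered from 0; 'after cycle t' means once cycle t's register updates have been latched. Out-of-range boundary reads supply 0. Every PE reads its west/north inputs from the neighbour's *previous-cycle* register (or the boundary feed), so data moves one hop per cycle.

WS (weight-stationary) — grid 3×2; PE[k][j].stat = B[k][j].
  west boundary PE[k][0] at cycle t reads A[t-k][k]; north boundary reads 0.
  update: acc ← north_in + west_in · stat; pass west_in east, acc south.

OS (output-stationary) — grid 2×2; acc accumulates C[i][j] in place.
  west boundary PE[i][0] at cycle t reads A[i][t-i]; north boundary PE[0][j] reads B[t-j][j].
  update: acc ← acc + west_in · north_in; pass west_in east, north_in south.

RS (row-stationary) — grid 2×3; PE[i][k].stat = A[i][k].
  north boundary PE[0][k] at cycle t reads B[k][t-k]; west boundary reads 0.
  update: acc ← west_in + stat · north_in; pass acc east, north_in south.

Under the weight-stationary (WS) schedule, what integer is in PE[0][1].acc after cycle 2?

PE[0][1].acc = 2

WS 3×2: PE[0][1] cycle-by-cycle (with neighbour feeds):
  c0 r0c0: 10 / 5 / 10
  c0 r0c1: 0 / 0 / 0
  c1 r0c0: 2 / 1 / 2
  c1 r0c1: 10 / 5 / 10
  c2 r0c0: 0 / 0 / 0
  c2 r0c1: 2 / 1 / 2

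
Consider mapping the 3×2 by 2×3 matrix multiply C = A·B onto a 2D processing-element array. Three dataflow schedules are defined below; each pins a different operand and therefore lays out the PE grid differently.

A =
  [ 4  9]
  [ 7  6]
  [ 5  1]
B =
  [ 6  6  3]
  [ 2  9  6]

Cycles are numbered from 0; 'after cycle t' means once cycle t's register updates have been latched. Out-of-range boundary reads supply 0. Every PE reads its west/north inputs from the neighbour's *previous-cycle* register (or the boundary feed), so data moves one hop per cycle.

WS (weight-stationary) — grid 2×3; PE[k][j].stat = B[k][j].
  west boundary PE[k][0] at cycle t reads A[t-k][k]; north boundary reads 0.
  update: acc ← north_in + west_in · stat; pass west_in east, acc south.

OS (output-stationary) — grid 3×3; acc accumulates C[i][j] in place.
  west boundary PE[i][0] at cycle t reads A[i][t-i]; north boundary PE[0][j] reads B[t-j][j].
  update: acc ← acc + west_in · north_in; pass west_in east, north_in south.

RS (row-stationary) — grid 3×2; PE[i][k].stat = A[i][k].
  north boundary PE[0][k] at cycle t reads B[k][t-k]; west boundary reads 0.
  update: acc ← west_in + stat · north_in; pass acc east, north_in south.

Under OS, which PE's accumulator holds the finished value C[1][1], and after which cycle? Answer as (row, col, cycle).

OS: C[1][1] accumulates in PE[1][1]:
  step 0 · PE1,1: acc=0; fwd→0 fwd↓0
  step 1 · PE1,1: acc=0; fwd→0 fwd↓0
  step 2 · PE1,1: acc=42; fwd→7 fwd↓6
  step 3 · PE1,1: acc=96; fwd→6 fwd↓9

(row, col, cycle) = (1, 1, 3)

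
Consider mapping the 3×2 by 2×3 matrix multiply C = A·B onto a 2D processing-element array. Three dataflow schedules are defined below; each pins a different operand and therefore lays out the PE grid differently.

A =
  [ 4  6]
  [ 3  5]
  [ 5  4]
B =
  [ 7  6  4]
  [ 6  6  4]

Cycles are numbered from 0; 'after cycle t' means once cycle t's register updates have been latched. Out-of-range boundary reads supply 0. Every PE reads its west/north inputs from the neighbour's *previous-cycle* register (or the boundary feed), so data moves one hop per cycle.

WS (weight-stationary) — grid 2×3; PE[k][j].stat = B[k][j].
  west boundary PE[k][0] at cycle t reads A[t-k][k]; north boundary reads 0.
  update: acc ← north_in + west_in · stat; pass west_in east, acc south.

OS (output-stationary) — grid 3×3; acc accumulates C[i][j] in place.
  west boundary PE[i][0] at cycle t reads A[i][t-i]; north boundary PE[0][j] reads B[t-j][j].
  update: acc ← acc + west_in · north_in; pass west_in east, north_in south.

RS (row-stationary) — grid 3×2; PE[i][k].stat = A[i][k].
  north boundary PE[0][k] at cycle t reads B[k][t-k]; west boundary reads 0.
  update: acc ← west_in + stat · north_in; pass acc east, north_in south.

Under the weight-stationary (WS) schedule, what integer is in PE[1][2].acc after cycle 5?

PE[1][2].acc = 36

WS (2×3). Following PE[1][2] plus its west/north inputs:
  @0  [0,2]  acc 0  |  →0  ↓0
  @0  [1,1]  acc 0  |  →0  ↓0
  @0  [1,2]  acc 0  |  →0  ↓0
  @1  [0,2]  acc 0  |  →0  ↓0
  @1  [1,1]  acc 0  |  →0  ↓0
  @1  [1,2]  acc 0  |  →0  ↓0
  @2  [0,2]  acc 16  |  →4  ↓16
  @2  [1,1]  acc 60  |  →6  ↓60
  @2  [1,2]  acc 0  |  →0  ↓0
  @3  [0,2]  acc 12  |  →3  ↓12
  @3  [1,1]  acc 48  |  →5  ↓48
  @3  [1,2]  acc 40  |  →6  ↓40
  @4  [0,2]  acc 20  |  →5  ↓20
  @4  [1,1]  acc 54  |  →4  ↓54
  @4  [1,2]  acc 32  |  →5  ↓32
  @5  [0,2]  acc 0  |  →0  ↓0
  @5  [1,1]  acc 0  |  →0  ↓0
  @5  [1,2]  acc 36  |  →4  ↓36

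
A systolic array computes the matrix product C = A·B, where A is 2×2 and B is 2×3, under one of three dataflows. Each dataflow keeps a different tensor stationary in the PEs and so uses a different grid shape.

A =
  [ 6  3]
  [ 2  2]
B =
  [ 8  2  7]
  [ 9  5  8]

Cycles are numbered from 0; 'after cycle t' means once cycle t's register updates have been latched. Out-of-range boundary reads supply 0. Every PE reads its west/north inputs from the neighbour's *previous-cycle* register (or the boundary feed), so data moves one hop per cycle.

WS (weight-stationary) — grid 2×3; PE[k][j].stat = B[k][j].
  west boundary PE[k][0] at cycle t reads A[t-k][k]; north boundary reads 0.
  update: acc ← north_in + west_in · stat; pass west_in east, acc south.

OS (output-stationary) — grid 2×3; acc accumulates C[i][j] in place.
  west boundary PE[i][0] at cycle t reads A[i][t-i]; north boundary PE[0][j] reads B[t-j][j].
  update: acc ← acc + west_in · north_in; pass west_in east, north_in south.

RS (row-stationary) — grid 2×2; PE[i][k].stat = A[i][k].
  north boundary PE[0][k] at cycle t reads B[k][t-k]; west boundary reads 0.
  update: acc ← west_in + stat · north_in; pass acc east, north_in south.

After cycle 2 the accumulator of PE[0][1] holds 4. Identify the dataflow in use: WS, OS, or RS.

WS [2×3] PE[0][1] across cycles:
  t=0 PE[0][1]: acc=0 h=0 v=0
  t=1 PE[0][1]: acc=12 h=6 v=12
  t=2 PE[0][1]: acc=4 h=2 v=4
OS [2×3] PE[0][1] across cycles:
  t=0 PE[0][1]: acc=0 h=0 v=0
  t=1 PE[0][1]: acc=12 h=6 v=2
  t=2 PE[0][1]: acc=27 h=3 v=5
RS [2×2] PE[0][1] across cycles:
  t=0 PE[0][1]: acc=0 h=0 v=0
  t=1 PE[0][1]: acc=75 h=75 v=9
  t=2 PE[0][1]: acc=27 h=27 v=5

dataflow = WS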